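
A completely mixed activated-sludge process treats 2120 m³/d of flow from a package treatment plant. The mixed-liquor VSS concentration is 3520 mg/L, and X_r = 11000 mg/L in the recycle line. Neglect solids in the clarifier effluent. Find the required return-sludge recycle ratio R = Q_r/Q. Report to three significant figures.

R = Q_r/Q = X/(X_r − X) = 3520 / (11000 − 3520) = 0.4706.

R ≈ 0.471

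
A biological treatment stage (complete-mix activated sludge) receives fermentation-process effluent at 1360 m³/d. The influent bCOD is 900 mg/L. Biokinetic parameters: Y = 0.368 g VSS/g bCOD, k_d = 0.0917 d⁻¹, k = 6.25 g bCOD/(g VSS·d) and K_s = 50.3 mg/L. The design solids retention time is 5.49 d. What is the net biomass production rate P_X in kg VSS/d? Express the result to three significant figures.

P_X ≈ 297 kg VSS/d

From the Monod/SRT balance for a CMAS, S = K_s·(1+k_d θ_c)/[θ_c·(Y k − k_d) − 1] = 50.3 × (1 + 0.0917 × 5.49) / [5.49 × (0.368 × 6.25 − 0.0917) − 1] = 75.62 / 11.12 = 6.798 mg/L.
Observed yield with endogenous decay: Y_obs = Y / (1 + k_d·θ_c) = 0.368 / (1 + 0.0917 × 5.49) = 0.368 / 1.503 = 0.2448 g VSS/g bCOD.
ΔS = 900 − 6.80 = 893.2 mg/L, so the substrate removal rate is 1360 × 893.2/1000 = 1215 kg bCOD/d.
So the net sludge growth is P_X = 0.2448 × 1215 = 297.3 kg VSS/d.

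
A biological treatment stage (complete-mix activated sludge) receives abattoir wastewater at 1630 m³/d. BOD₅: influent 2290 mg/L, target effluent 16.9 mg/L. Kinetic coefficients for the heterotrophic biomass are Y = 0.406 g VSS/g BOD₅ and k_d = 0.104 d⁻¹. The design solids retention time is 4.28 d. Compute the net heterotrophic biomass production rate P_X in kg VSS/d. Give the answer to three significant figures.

P_X ≈ 1040 kg VSS/d

Correct the yield for decay: Y_obs = Y/(1 + k_d θ_c) = 0.406 / (1 + 0.104 × 4.28) = 0.406 / 1.445 = 0.2809.
Substrate removed = Q·(S₀ − S) = 1630 m³/d × (2290 − 16.9) g/m³ = 3.71×10^6 g/d = 3705 kg/d.
P_X = Y_obs · Q(S₀ − S) = 0.2809 × 3705 = 1041 kg VSS/d.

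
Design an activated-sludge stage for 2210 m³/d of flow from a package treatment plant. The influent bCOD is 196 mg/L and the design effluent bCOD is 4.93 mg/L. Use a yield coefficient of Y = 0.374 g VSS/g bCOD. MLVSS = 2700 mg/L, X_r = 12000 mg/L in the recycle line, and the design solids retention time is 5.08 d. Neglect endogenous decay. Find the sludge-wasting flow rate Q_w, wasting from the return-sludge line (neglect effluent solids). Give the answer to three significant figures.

Q_w ≈ 13.2 m³/d

V·X = Y·Q·ΔS·θ_c gives V = 0.374 × 2210 × (196 − 4.93) × 5.08 / 2700 = 297.1 m³.
Wasting from the return line (neglecting effluent solids): Q_w = V·X / (θ_c·X_r) = 297.1 × 2700 / (5.08 × 12000) = 13.16 m³/d.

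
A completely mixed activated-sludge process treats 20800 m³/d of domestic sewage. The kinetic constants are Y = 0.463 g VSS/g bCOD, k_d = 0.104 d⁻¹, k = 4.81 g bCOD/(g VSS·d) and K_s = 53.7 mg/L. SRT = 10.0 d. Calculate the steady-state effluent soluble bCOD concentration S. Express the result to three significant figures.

S ≈ 5.42 mg/L

From the Monod/SRT balance for a CMAS, S = K_s·(1+k_d θ_c)/[θ_c·(Y k − k_d) − 1] = 53.7 × (1 + 0.104 × 10.0) / [10.0 × (0.463 × 4.81 − 0.104) − 1] = 109.5 / 20.23 = 5.415 mg/L.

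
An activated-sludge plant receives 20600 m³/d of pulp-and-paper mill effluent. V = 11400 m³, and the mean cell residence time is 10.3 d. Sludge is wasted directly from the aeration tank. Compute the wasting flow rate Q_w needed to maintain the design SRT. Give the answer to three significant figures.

Q_w ≈ 1110 m³/d

For wasting at MLVSS concentration, Q_w = V/θ_c = 11400/10.3 = 1107 m³/d.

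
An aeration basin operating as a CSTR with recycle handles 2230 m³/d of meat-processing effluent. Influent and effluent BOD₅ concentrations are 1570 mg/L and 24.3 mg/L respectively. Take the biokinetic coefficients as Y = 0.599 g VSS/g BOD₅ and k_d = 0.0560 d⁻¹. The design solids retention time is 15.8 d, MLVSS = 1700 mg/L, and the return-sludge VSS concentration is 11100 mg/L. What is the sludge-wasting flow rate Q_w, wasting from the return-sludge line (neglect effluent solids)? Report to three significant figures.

Q_w ≈ 98.7 m³/d

Steady-state biomass mass balance: V·X·(1 + k_d·θ_c) = Y·Q·(S₀ − S)·θ_c, so V = 0.599 × 2230 × (1570 − 24.3) × 15.8 / [1700 × (1 + 0.0560 × 15.8)] = 3.26×10^7 / 3204 = 10181 m³.
θ_c = V·X/(Q_w·X_r) when wasting from the recycle, so Q_w = V·X/(θ_c·X_r) = 10181 × 1700 / (15.8 × 11100) = 98.69 m³/d.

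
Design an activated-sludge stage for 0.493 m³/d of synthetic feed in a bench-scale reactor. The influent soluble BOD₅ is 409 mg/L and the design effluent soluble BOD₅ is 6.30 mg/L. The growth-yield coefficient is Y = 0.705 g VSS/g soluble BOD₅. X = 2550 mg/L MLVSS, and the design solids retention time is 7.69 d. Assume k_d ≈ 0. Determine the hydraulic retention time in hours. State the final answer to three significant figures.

τ ≈ 20.5 h

With k_d = 0 the design equation reduces to V = Y Q (S₀−S) θ_c / X = 0.705 × 0.493 × (409 − 6.30) × 7.69 / 2550 = 0.4221 m³.
τ = V/Q = 0.4221/0.493 = 0.8562 d, or 20.55 h.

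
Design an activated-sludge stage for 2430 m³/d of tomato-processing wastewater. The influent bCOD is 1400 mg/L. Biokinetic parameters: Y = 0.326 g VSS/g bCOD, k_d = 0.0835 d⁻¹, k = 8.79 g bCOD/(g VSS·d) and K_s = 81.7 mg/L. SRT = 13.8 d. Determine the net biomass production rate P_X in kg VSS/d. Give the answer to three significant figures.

P_X ≈ 514 kg VSS/d

For a completely mixed reactor with recycle the Lawrence–McCarty relation gives S = K_s·(1 + k_d·θ_c) / [θ_c·(Y·k − k_d) − 1] = 81.7 × (1 + 0.0835 × 13.8) / [13.8 × (0.326 × 8.79 − 0.0835) − 1] = 175.8 / 37.39 = 4.703 mg/L.
Correct the yield for decay: Y_obs = Y/(1 + k_d θ_c) = 0.326 / (1 + 0.0835 × 13.8) = 0.326 / 2.152 = 0.1515.
Substrate removed = Q·(S₀ − S) = 2430 m³/d × (1400 − 4.70) g/m³ = 3.39×10^6 g/d = 3391 kg/d.
Net biomass production P_X = Y_obs × Q·(S₀ − S) = 0.1515 × 3391 = 513.6 kg VSS/d.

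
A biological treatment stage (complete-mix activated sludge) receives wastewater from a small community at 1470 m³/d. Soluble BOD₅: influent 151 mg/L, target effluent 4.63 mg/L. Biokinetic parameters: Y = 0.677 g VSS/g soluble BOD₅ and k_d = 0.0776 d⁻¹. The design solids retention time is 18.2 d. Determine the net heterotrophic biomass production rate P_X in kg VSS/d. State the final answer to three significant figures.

Correct the yield for decay: Y_obs = Y/(1 + k_d θ_c) = 0.677 / (1 + 0.0776 × 18.2) = 0.677 / 2.412 = 0.2806.
Substrate removed = Q·(S₀ − S) = 1470 m³/d × (151 − 4.63) g/m³ = 2.15×10^5 g/d = 215.2 kg/d.
Biomass produced: P_X = Y_obs·Q·ΔS = 0.2806 × 215.2 ≈ 60.38 kg VSS/d.

P_X ≈ 60.4 kg VSS/d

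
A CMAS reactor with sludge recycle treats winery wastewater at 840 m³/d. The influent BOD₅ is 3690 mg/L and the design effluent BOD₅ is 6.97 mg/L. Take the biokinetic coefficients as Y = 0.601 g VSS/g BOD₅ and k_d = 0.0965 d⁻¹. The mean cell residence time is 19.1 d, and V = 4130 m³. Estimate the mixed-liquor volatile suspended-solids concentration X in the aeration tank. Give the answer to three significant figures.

X ≈ 3020 mg/L

Solving the biomass balance for X: X = Y Q (S₀−S) θ_c / [V (1+k_d θ_c)] = 0.601 × 840 × (3690 − 6.97) × 19.1 / [4130 × (1 + 0.0965 × 19.1)] = 3024 mg/L.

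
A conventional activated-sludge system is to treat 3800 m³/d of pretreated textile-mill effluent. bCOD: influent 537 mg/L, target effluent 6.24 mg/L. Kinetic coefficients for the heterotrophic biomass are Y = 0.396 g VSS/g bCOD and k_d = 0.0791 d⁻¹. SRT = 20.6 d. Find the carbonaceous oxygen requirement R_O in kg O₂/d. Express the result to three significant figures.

Correct the yield for decay: Y_obs = Y/(1 + k_d θ_c) = 0.396 / (1 + 0.0791 × 20.6) = 0.396 / 2.629 = 0.1506.
Substrate removed = Q·(S₀ − S) = 3800 m³/d × (537 − 6.24) g/m³ = 2.02×10^6 g/d = 2017 kg/d.
Biomass synthesised: P_X = Y_obs × 2017 = 303.7 kg VSS/d.
R_O = Q·(S₀ − S) − 1.42·P_X = 2017 − 1.42 × 303.7 = 1586 kg O₂/d.

R_O ≈ 1590 kg O₂/d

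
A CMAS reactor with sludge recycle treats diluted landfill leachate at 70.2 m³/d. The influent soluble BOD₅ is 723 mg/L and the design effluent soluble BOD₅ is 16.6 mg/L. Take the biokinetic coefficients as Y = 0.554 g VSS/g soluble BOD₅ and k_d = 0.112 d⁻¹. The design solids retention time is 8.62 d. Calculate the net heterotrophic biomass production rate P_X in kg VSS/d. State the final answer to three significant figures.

Observed yield with endogenous decay: Y_obs = Y / (1 + k_d·θ_c) = 0.554 / (1 + 0.112 × 8.62) = 0.554 / 1.965 = 0.2819 g VSS/g soluble BOD₅.
ΔS = 723 − 16.6 = 706.4 mg/L, so the substrate removal rate is 70.2 × 706.4/1000 = 49.59 kg soluble BOD₅/d.
So the net sludge growth is P_X = 0.2819 × 49.59 = 13.98 kg VSS/d.

P_X ≈ 14.0 kg VSS/d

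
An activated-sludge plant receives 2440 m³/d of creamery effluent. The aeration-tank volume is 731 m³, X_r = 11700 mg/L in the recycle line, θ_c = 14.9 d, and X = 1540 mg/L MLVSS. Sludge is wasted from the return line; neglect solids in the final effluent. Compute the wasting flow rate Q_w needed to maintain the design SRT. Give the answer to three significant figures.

θ_c = V·X/(Q_w·X_r) when wasting from the recycle, so Q_w = V·X/(θ_c·X_r) = 731.0 × 1540 / (14.9 × 11700) = 6.458 m³/d.

Q_w ≈ 6.46 m³/d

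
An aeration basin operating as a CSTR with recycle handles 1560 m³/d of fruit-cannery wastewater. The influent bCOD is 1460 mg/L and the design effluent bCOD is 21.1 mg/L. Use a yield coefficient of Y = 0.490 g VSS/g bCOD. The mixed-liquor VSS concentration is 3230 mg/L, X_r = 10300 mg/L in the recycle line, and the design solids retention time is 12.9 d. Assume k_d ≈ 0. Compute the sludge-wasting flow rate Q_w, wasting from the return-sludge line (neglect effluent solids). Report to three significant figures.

Q_w ≈ 107 m³/d

Biomass mass balance (decay neglected): V·X = Y·Q·(S₀ − S)·θ_c, so V = 0.490 × 1560 × (1460 − 21.1) × 12.9 / 3230 = 4393 m³.
Wasting from the return line (neglecting effluent solids): Q_w = V·X / (θ_c·X_r) = 4393 × 3230 / (12.9 × 10300) = 106.8 m³/d.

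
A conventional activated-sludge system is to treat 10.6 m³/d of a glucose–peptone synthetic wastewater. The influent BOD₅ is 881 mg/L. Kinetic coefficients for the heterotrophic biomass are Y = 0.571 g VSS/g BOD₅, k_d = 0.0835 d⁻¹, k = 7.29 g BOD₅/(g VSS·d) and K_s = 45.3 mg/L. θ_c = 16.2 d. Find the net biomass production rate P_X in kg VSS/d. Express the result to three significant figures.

Effluent substrate depends only on kinetics and SRT: S = K_s(1 + k_d θ_c) / [θ_c(Yk − k_d) − 1] = 45.3 × (1 + 0.0835 × 16.2) / [16.2 × (0.571 × 7.29 − 0.0835) − 1] = 106.6 / 65.08 = 1.638 mg/L.
Y_obs = Y / (1 + k_d θ_c) = 0.571 / (1 + 0.0835 × 16.2) = 0.571 / 2.353 = 0.2427.
Q·(S₀ − S) = 10.6 × (881 − 1.64) × 10⁻³ = 9.321 kg/d removed.
P_X = Y_obs · Q(S₀ − S) = 0.2427 × 9.321 = 2.262 kg VSS/d.

P_X ≈ 2.26 kg VSS/d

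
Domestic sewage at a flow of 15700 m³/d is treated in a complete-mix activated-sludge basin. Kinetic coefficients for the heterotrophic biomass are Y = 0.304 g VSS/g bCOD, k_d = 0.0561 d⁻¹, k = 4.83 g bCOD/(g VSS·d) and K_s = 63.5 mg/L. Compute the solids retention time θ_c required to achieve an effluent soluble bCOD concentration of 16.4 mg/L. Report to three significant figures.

At the target effluent, Y k S/(K_s+S) = 0.304×4.83×16.4/79.90 = 0.3014 d⁻¹.
Then 1/θ_c = μ − k_d = 0.3014 − 0.0561 = 0.2453 d⁻¹, giving θ_c = 4.077 d.

θ_c ≈ 4.08 d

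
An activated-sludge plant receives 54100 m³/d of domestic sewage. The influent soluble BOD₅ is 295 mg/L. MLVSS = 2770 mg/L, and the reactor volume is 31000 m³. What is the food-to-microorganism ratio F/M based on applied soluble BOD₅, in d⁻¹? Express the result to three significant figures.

F/M = Q·S₀ / (V·X) = 54100 × 295 / (31000 × 2770) = 0.1859 g soluble BOD₅·(g VSS·d)⁻¹.

F/M ≈ 0.186 d⁻¹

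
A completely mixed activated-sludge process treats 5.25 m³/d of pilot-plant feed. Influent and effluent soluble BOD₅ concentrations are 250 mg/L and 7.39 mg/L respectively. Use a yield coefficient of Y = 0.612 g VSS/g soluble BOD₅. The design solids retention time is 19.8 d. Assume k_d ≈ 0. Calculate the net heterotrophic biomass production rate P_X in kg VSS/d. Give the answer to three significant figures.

P_X ≈ 0.780 kg VSS/d

With endogenous decay neglected, the observed yield equals the true yield: Y_obs = Y = 0.612 g VSS/g soluble BOD₅.
Q·(S₀ − S) = 5.25 × (250 − 7.39) × 10⁻³ = 1.274 kg/d removed.
P_X = Y_obs · Q(S₀ − S) = 0.6120 × 1.274 = 0.7795 kg VSS/d.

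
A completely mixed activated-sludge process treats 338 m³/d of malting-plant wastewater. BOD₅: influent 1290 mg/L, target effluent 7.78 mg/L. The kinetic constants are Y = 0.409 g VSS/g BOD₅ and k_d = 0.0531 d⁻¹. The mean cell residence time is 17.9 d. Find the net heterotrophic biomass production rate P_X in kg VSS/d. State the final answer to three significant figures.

P_X ≈ 90.9 kg VSS/d

Y_obs = Y / (1 + k_d θ_c) = 0.409 / (1 + 0.0531 × 17.9) = 0.409 / 1.950 = 0.2097.
Q·(S₀ − S) = 338 × (1290 − 7.78) × 10⁻³ = 433.4 kg/d removed.
So the net sludge growth is P_X = 0.2097 × 433.4 = 90.88 kg VSS/d.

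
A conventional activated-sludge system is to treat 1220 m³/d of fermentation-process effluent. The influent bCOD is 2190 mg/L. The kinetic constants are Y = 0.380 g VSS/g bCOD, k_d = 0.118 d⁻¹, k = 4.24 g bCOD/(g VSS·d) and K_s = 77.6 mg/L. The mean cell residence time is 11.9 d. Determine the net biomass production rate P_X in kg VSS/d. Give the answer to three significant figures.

P_X ≈ 420 kg VSS/d

For a completely mixed reactor with recycle the Lawrence–McCarty relation gives S = K_s·(1 + k_d·θ_c) / [θ_c·(Y·k − k_d) − 1] = 77.6 × (1 + 0.118 × 11.9) / [11.9 × (0.380 × 4.24 − 0.118) − 1] = 186.6 / 16.77 = 11.13 mg/L.
Y_obs = Y / (1 + k_d θ_c) = 0.380 / (1 + 0.118 × 11.9) = 0.380 / 2.404 = 0.1581.
Q·(S₀ − S) = 1220 × (2190 − 11.1) × 10⁻³ = 2658 kg/d removed.
Biomass produced: P_X = Y_obs·Q·ΔS = 0.1581 × 2658 ≈ 420.2 kg VSS/d.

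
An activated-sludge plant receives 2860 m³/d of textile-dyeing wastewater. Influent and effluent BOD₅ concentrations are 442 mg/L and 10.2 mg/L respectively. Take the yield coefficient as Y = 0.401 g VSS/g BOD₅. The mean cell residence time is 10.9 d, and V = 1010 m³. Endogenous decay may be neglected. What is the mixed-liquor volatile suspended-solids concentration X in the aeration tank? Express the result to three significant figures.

Without decay, X = Y Q (S₀−S) θ_c / V = 0.401 × 2860 × (442 − 10.2) × 10.9 / 1010 = 5344 mg/L.

X ≈ 5340 mg/L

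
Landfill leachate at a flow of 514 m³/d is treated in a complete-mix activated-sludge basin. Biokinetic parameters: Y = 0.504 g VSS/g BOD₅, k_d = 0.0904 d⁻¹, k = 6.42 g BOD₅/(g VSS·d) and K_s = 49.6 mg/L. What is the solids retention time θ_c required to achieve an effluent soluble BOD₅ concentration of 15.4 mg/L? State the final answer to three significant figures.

θ_c ≈ 1.48 d

Specific growth rate at S = 15.4 mg/L: μ = YkS/(K_s+S) = 0.504·6.42·15.4/(49.6+15.4) = 0.7666 d⁻¹.
1/θ_c = 0.7666 − 0.0904 = 0.6762 d⁻¹, so θ_c = 1.479 d.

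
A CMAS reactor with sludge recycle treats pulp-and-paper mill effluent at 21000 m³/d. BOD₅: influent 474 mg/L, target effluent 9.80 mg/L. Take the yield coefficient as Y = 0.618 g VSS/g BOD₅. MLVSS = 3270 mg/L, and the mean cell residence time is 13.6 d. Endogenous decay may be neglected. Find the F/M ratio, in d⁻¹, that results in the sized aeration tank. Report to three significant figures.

F/M ≈ 0.121 d⁻¹

Biomass mass balance (decay neglected): V·X = Y·Q·(S₀ − S)·θ_c, so V = 0.618 × 21000 × (474 − 9.80) × 13.6 / 3270 = 25056 m³.
F/M = Q·S₀ / (V·X) = 21000 × 474 / (25056 × 3270) = 0.1215 g BOD₅·(g VSS·d)⁻¹.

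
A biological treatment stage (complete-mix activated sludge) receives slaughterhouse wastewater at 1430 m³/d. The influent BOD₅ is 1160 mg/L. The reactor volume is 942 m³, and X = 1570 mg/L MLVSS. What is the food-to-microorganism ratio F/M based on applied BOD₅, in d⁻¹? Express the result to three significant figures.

F/M = Q·S₀ / (V·X) = 1430 × 1160 / (942.0 × 1570) = 1.122 g BOD₅·(g VSS·d)⁻¹.

F/M ≈ 1.12 d⁻¹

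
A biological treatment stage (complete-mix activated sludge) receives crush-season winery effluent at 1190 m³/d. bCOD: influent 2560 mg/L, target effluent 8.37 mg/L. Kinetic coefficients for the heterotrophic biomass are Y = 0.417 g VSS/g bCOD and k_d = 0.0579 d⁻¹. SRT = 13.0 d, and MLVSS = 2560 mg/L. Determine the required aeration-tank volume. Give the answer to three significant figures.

Rearranging the biomass balance for a CMAS with decay, V = Y·Q·ΔS·θ_c / [X·(1+k_d θ_c)] = 0.417 × 1190 × (2560 − 8.37) × 13.0 / [2560 × (1 + 0.0579 × 13.0)] = 1.65×10^7 / 4487 = 3669 m³.

V ≈ 3670 m³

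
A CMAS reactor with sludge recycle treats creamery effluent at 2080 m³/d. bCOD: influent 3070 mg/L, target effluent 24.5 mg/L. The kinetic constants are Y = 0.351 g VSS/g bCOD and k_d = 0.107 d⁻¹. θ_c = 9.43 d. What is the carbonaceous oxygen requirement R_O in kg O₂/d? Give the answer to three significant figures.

R_O ≈ 4760 kg O₂/d

Observed yield with endogenous decay: Y_obs = Y / (1 + k_d·θ_c) = 0.351 / (1 + 0.107 × 9.43) = 0.351 / 2.009 = 0.1747 g VSS/g bCOD.
ΔS = 3070 − 24.5 = 3046 mg/L, so the substrate removal rate is 2080 × 3046/1000 = 6335 kg bCOD/d.
Biomass synthesised: P_X = Y_obs × 6335 = 1107 kg VSS/d.
Carbonaceous O₂ demand = substrate oxidised − cell-mass equivalent = 6335 − 1.42 × 1107 = 4763 kg O₂/d.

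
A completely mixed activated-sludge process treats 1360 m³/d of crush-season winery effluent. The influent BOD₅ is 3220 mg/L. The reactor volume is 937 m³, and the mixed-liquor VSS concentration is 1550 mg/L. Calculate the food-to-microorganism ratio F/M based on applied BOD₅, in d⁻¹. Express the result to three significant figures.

F/M = applied load / biomass = Q·S₀/(V·X) = 1360 × 3220 / (937.0 × 1550) = 3.015 d⁻¹.

F/M ≈ 3.02 d⁻¹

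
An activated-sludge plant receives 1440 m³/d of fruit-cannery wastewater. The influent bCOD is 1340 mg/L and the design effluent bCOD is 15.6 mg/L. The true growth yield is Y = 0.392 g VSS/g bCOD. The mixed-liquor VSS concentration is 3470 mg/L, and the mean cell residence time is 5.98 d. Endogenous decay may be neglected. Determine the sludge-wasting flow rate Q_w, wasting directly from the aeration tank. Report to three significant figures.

Q_w ≈ 215 m³/d

Biomass mass balance (decay neglected): V·X = Y·Q·(S₀ − S)·θ_c, so V = 0.392 × 1440 × (1340 − 15.6) × 5.98 / 3470 = 1288 m³.
Wasting from the aeration tank: Q_w = V / θ_c = 1288 / 5.98 = 215.4 m³/d.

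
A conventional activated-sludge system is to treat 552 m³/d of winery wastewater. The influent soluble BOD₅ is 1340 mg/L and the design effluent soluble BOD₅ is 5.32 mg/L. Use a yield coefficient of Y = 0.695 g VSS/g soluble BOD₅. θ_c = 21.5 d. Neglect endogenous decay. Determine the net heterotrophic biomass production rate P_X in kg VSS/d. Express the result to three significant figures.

With endogenous decay neglected, the observed yield equals the true yield: Y_obs = Y = 0.695 g VSS/g soluble BOD₅.
Q·(S₀ − S) = 552 × (1340 − 5.32) × 10⁻³ = 736.7 kg/d removed.
Biomass produced: P_X = Y_obs·Q·ΔS = 0.6950 × 736.7 ≈ 512.0 kg VSS/d.

P_X ≈ 512 kg VSS/d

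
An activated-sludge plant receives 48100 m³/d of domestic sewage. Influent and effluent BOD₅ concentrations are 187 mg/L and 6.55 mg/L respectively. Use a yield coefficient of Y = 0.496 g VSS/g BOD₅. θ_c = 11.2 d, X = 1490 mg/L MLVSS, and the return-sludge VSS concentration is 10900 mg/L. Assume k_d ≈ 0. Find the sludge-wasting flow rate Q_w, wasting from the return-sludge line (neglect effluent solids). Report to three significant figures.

Q_w ≈ 395 m³/d

V·X = Y·Q·ΔS·θ_c gives V = 0.496 × 48100 × (187 − 6.55) × 11.2 / 1490 = 32361 m³.
θ_c = V·X/(Q_w·X_r) when wasting from the recycle, so Q_w = V·X/(θ_c·X_r) = 32361 × 1490 / (11.2 × 10900) = 395.0 m³/d.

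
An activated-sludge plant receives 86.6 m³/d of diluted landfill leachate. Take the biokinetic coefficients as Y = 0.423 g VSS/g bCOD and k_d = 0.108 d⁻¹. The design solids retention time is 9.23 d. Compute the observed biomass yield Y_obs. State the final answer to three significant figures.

Y_obs ≈ 0.212 g VSS/g bCOD

Y_obs = Y / (1 + k_d θ_c) = 0.423 / (1 + 0.108 × 9.23) = 0.423 / 1.997 = 0.2118.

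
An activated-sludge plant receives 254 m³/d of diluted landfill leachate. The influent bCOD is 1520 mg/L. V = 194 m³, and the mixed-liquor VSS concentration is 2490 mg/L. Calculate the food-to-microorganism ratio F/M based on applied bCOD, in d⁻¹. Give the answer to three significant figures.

Food-to-microorganism ratio F/M = Q S₀ / (V X) = 254 × 1520 / (194.0 × 2490) = 0.7992 d⁻¹.

F/M ≈ 0.799 d⁻¹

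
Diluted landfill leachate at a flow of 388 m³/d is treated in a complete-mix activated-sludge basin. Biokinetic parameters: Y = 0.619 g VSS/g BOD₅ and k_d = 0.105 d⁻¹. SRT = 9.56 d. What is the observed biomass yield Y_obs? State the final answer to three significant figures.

Observed yield with endogenous decay: Y_obs = Y / (1 + k_d·θ_c) = 0.619 / (1 + 0.105 × 9.56) = 0.619 / 2.004 = 0.3089 g VSS/g BOD₅.

Y_obs ≈ 0.309 g VSS/g BOD₅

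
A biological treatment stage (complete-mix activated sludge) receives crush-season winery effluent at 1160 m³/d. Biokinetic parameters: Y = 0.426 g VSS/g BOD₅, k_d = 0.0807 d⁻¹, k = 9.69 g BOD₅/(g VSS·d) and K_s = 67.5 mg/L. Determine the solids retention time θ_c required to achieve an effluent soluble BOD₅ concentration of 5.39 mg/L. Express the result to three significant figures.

θ_c ≈ 4.45 d

Specific growth rate at S = 5.39 mg/L: μ = YkS/(K_s+S) = 0.426·9.69·5.39/(67.5+5.39) = 0.3052 d⁻¹.
θ_c = 1/(μ − k_d) = 1/(0.3052 − 0.0807) = 1/0.2245 = 4.453 d.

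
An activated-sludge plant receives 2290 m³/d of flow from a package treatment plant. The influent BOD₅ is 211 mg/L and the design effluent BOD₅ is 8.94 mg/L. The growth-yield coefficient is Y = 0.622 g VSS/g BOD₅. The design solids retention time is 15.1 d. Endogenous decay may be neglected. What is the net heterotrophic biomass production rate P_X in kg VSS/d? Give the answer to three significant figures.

Since k_d ≈ 0, Y_obs = Y = 0.622 g VSS/g BOD₅.
ΔS = 211 − 8.94 = 202.1 mg/L, so the substrate removal rate is 2290 × 202.1/1000 = 462.7 kg BOD₅/d.
Biomass produced: P_X = Y_obs·Q·ΔS = 0.6220 × 462.7 ≈ 287.8 kg VSS/d.

P_X ≈ 288 kg VSS/d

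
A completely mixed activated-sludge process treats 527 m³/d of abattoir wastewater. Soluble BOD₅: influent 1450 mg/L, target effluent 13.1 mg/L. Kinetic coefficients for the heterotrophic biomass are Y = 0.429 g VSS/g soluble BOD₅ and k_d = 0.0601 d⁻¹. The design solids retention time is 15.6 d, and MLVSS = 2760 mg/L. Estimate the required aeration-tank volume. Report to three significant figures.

Rearranging the biomass balance for a CMAS with decay, V = Y·Q·ΔS·θ_c / [X·(1+k_d θ_c)] = 0.429 × 527 × (1450 − 13.1) × 15.6 / [2760 × (1 + 0.0601 × 15.6)] = 5.07×10^6 / 5348 = 947.7 m³.

V ≈ 948 m³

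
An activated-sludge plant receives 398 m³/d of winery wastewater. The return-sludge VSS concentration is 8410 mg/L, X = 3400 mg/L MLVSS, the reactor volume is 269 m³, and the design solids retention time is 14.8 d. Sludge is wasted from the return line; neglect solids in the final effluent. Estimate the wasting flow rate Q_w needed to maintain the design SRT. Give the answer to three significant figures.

Q_w = (V·X)/(θ_c X_r) = 269.0 × 3400 / (14.8 × 8410) = 7.348 m³/d.

Q_w ≈ 7.35 m³/d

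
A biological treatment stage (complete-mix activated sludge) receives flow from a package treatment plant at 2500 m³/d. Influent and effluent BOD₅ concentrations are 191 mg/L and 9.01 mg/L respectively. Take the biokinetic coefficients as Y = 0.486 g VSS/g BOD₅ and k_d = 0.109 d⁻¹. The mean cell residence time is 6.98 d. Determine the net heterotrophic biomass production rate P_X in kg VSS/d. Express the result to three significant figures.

P_X ≈ 126 kg VSS/d

Y_obs = Y / (1 + k_d θ_c) = 0.486 / (1 + 0.109 × 6.98) = 0.486 / 1.761 = 0.2760.
Mass of BOD₅ removed per day: Q(S₀ − S) = 2500 × 182.0 g/m³ = 455.0 kg/d.
P_X = Y_obs · Q(S₀ − S) = 0.2760 × 455.0 = 125.6 kg VSS/d.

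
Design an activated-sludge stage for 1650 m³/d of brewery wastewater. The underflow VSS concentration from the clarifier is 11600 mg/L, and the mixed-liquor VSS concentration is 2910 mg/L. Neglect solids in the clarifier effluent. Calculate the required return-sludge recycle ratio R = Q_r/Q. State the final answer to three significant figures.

R ≈ 0.335

R = Q_r/Q = X/(X_r − X) = 2910 / (11600 − 2910) = 0.3349.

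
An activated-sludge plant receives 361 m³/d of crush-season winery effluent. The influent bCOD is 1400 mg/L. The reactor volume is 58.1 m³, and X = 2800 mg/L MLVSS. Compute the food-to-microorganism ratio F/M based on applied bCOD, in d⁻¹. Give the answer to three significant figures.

F/M = applied load / biomass = Q·S₀/(V·X) = 361 × 1400 / (58.10 × 2800) = 3.107 d⁻¹.

F/M ≈ 3.11 d⁻¹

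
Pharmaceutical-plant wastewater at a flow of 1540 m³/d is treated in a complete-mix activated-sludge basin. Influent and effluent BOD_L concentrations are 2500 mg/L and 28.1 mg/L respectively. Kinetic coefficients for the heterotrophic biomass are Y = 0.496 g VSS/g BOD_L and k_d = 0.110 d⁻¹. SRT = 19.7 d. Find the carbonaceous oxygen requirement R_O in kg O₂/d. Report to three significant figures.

Y_obs = Y / (1 + k_d θ_c) = 0.496 / (1 + 0.110 × 19.7) = 0.496 / 3.167 = 0.1566.
Mass of BOD_L removed per day: Q(S₀ − S) = 1540 × 2472 g/m³ = 3807 kg/d.
P_X = Y_obs·Q·(S₀ − S) = 0.1566 × 3807 = 596.2 kg VSS/d.
R_O = Q·(S₀ − S) − 1.42·P_X = 3807 − 1.42 × 596.2 = 2960 kg O₂/d.

R_O ≈ 2960 kg O₂/d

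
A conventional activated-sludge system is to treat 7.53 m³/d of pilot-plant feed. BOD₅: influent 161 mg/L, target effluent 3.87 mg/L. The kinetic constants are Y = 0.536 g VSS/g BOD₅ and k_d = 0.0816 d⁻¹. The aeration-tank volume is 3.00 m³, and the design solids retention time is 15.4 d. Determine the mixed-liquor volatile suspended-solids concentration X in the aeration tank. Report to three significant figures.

From V·X·(1 + k_d·θ_c) = Y·Q·(S₀ − S)·θ_c: X = 0.536 × 7.53 × (161 − 3.87) × 15.4 / [3.00 × (1 + 0.0816 × 15.4)] = 1443 mg/L.

X ≈ 1440 mg/L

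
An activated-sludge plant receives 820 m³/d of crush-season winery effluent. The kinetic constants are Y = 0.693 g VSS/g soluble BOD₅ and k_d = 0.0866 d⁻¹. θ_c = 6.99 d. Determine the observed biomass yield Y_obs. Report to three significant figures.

The observed yield is Y_obs = Y/(1 + k_d·θ_c) = 0.693 / (1 + 0.0866 × 6.99) = 0.693 / 1.605 = 0.4317 g VSS per g soluble BOD₅ removed.

Y_obs ≈ 0.432 g VSS/g soluble BOD₅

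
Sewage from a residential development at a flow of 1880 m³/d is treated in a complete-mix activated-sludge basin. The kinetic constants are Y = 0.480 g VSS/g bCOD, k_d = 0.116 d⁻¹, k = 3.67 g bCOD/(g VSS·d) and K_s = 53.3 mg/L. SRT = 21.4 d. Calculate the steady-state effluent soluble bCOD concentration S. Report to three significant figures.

For a completely mixed reactor with recycle the Lawrence–McCarty relation gives S = K_s·(1 + k_d·θ_c) / [θ_c·(Y·k − k_d) − 1] = 53.3 × (1 + 0.116 × 21.4) / [21.4 × (0.480 × 3.67 − 0.116) − 1] = 185.6 / 34.22 = 5.425 mg/L.

S ≈ 5.42 mg/L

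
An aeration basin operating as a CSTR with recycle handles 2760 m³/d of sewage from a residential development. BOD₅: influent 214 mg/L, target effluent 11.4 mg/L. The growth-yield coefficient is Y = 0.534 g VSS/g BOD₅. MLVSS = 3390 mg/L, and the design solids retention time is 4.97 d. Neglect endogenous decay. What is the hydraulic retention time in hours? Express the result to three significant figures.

Biomass mass balance (decay neglected): V·X = Y·Q·(S₀ − S)·θ_c, so V = 0.534 × 2760 × (214 − 11.4) × 4.97 / 3390 = 437.8 m³.
τ = V/Q = 437.8/2760 = 0.1586 d, or 3.807 h.

τ ≈ 3.81 h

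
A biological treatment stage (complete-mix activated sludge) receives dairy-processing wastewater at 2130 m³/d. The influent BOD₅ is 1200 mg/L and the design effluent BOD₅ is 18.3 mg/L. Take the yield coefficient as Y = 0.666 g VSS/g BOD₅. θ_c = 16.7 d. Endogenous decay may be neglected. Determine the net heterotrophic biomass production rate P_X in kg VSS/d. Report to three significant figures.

P_X ≈ 1680 kg VSS/d

With endogenous decay neglected, the observed yield equals the true yield: Y_obs = Y = 0.666 g VSS/g BOD₅.
Substrate removed = Q·(S₀ − S) = 2130 m³/d × (1200 − 18.3) g/m³ = 2.52×10^6 g/d = 2517 kg/d.
Biomass produced: P_X = Y_obs·Q·ΔS = 0.6660 × 2517 ≈ 1676 kg VSS/d.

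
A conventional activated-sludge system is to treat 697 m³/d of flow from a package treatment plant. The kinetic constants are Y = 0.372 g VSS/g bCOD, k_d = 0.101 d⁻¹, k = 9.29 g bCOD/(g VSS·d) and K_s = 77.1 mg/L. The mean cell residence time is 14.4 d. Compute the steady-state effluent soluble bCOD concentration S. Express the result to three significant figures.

Effluent substrate depends only on kinetics and SRT: S = K_s(1 + k_d θ_c) / [θ_c(Yk − k_d) − 1] = 77.1 × (1 + 0.101 × 14.4) / [14.4 × (0.372 × 9.29 − 0.101) − 1] = 189.2 / 47.31 = 4.000 mg/L.

S ≈ 4.00 mg/L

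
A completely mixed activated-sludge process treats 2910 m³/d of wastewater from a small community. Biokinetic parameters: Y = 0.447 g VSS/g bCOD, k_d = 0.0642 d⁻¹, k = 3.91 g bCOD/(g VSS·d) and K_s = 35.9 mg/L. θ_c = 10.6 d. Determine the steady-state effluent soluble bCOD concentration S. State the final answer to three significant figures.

S ≈ 3.58 mg/L

From the Monod/SRT balance for a CMAS, S = K_s·(1+k_d θ_c)/[θ_c·(Y k − k_d) − 1] = 35.9 × (1 + 0.0642 × 10.6) / [10.6 × (0.447 × 3.91 − 0.0642) − 1] = 60.33 / 16.85 = 3.581 mg/L.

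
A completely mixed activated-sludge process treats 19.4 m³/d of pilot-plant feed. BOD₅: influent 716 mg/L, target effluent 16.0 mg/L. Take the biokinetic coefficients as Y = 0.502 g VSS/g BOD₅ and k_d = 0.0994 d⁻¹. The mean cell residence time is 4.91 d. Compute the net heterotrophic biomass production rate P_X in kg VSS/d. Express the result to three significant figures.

Correct the yield for decay: Y_obs = Y/(1 + k_d θ_c) = 0.502 / (1 + 0.0994 × 4.91) = 0.502 / 1.488 = 0.3374.
Q·(S₀ − S) = 19.4 × (716 − 16.0) × 10⁻³ = 13.58 kg/d removed.
P_X = Y_obs · Q(S₀ − S) = 0.3374 × 13.58 = 4.581 kg VSS/d.

P_X ≈ 4.58 kg VSS/d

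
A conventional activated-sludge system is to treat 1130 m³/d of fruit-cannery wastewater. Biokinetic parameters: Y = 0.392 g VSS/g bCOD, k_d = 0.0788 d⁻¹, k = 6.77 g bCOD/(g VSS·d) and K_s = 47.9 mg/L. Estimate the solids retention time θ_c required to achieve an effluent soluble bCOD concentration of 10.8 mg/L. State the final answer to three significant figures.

From 1/θ_c = Y·k·S/(K_s + S) − k_d: Y·k·S/(K_s+S) = 0.392 × 6.77 × 10.8 / (47.9 + 10.8) = 0.4883 d⁻¹.
θ_c = 1/(μ − k_d) = 1/(0.4883 − 0.0788) = 1/0.4095 = 2.442 d.

θ_c ≈ 2.44 d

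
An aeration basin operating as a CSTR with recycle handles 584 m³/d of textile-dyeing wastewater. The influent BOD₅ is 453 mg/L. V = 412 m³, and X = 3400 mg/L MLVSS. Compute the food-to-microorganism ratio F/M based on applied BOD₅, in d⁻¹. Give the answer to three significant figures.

F/M ≈ 0.189 d⁻¹

F/M = Q·S₀ / (V·X) = 584 × 453 / (412.0 × 3400) = 0.1889 g BOD₅·(g VSS·d)⁻¹.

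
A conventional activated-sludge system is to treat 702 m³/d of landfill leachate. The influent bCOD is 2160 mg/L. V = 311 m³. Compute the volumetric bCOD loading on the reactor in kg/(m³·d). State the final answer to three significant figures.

L_v ≈ 4.88 kg bCOD/(m³·d)

L_v = Q S₀ / V = 702 × 2160 × 10⁻³ / 311.0 = 4.876 kg/(m³·d).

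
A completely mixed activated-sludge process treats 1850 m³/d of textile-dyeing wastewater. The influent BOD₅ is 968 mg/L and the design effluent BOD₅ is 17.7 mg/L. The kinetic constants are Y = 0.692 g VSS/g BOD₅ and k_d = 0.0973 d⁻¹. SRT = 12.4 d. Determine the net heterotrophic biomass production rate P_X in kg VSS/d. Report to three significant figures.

Y_obs = Y / (1 + k_d θ_c) = 0.692 / (1 + 0.0973 × 12.4) = 0.692 / 2.207 = 0.3136.
Mass of BOD₅ removed per day: Q(S₀ − S) = 1850 × 950.3 g/m³ = 1758 kg/d.
So the net sludge growth is P_X = 0.3136 × 1758 = 551.4 kg VSS/d.

P_X ≈ 551 kg VSS/d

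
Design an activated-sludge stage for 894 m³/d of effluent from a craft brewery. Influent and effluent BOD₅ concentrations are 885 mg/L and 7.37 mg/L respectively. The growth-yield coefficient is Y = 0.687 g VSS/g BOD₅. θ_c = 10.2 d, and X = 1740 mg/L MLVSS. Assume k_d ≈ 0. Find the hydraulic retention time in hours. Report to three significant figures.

V·X = Y·Q·ΔS·θ_c gives V = 0.687 × 894 × (885 − 7.37) × 10.2 / 1740 = 3160 m³.
HRT = V/Q = 3160 m³ / 894 m³·d⁻¹ = 3.534 d × 24 = 84.83 h.

τ ≈ 84.8 h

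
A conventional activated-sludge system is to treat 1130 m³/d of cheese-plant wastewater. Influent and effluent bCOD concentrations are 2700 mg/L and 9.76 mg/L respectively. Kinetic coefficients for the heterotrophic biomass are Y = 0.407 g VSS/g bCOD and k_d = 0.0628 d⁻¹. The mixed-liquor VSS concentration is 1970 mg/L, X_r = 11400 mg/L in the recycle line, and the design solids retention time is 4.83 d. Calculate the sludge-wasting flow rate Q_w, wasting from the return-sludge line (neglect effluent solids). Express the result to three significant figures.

From the SRT design equation V = Y Q (S₀−S) θ_c / [X (1 + k_d θ_c)] = 0.407 × 1130 × (2700 − 9.76) × 4.83 / [1970 × (1 + 0.0628 × 4.83)] = 5.98×10^6 / 2568 = 2328 m³.
Wasting from the return line (neglecting effluent solids): Q_w = V·X / (θ_c·X_r) = 2328 × 1970 / (4.83 × 11400) = 83.27 m³/d.

Q_w ≈ 83.3 m³/d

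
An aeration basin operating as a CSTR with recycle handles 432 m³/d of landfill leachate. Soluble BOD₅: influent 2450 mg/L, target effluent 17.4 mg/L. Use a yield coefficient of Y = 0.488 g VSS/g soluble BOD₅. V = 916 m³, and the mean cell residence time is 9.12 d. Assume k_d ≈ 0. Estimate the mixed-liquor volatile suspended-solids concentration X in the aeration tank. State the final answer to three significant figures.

From V·X = Y·Q·(S₀ − S)·θ_c (decay neglected): X = 0.488 × 432 × (2450 − 17.4) × 9.12 / 916 = 5106 mg/L.

X ≈ 5110 mg/L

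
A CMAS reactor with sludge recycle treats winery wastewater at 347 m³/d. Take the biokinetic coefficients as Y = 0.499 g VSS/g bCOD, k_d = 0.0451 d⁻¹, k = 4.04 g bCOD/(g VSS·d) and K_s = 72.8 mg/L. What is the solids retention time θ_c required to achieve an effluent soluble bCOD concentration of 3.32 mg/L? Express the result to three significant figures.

θ_c ≈ 23.3 d

At the target effluent, Y k S/(K_s+S) = 0.499×4.04×3.32/76.12 = 0.08793 d⁻¹.
θ_c = 1/(μ − k_d) = 1/(0.08793 − 0.0451) = 1/0.04283 = 23.35 d.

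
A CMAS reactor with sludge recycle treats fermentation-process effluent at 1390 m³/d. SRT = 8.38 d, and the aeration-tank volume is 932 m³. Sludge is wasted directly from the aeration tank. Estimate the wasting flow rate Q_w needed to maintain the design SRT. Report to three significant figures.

Q_w ≈ 111 m³/d

Wasting from the aeration tank: Q_w = V / θ_c = 932.0 / 8.38 = 111.2 m³/d.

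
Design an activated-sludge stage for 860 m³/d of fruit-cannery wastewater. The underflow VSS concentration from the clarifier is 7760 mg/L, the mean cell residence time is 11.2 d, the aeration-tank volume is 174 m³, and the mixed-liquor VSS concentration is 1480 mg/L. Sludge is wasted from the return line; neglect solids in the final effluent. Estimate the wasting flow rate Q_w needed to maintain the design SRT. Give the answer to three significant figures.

Q_w ≈ 2.96 m³/d

Q_w = (V·X)/(θ_c X_r) = 174.0 × 1480 / (11.2 × 7760) = 2.963 m³/d.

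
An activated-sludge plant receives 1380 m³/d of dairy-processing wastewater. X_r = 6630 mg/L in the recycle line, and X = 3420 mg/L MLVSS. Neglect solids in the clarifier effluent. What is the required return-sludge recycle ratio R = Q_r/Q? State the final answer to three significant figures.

Mass balance around the secondary clarifier (neglecting effluent solids): R = X / (X_r − X) = 3420 / (6630 − 3420) = 1.065.

R ≈ 1.07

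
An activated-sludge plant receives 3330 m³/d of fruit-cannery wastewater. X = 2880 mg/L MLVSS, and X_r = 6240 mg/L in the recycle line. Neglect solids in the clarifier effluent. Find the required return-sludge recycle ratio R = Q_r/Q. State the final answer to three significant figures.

R ≈ 0.857

Mass balance around the secondary clarifier (neglecting effluent solids): R = X / (X_r − X) = 2880 / (6240 − 2880) = 0.8571.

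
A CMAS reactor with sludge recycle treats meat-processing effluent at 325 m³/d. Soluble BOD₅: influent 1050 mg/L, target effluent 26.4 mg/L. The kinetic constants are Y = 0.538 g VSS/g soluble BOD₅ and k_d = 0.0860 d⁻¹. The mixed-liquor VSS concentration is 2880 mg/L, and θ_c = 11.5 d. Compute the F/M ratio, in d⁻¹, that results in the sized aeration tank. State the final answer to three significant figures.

F/M ≈ 0.330 d⁻¹

From the SRT design equation V = Y Q (S₀−S) θ_c / [X (1 + k_d θ_c)] = 0.538 × 325 × (1050 − 26.4) × 11.5 / [2880 × (1 + 0.0860 × 11.5)] = 2.06×10^6 / 5728 = 359.3 m³.
F/M = Q·S₀ / (V·X) = 325 × 1050 / (359.3 × 2880) = 0.3298 g soluble BOD₅·(g VSS·d)⁻¹.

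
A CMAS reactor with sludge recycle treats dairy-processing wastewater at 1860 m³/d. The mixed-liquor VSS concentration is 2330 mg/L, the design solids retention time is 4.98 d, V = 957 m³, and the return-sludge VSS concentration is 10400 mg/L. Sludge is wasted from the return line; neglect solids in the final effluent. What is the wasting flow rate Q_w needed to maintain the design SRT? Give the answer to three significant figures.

Wasting from the return line (neglecting effluent solids): Q_w = V·X / (θ_c·X_r) = 957.0 × 2330 / (4.98 × 10400) = 43.05 m³/d.

Q_w ≈ 43.1 m³/d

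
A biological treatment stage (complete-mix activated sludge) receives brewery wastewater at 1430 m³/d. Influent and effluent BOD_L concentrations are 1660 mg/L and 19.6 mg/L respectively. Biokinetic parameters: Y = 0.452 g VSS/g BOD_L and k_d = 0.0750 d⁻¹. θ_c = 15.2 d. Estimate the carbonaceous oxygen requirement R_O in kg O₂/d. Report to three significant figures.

R_O ≈ 1640 kg O₂/d

Y_obs = Y / (1 + k_d θ_c) = 0.452 / (1 + 0.0750 × 15.2) = 0.452 / 2.140 = 0.2112.
Mass of BOD_L removed per day: Q(S₀ − S) = 1430 × 1640 g/m³ = 2346 kg/d.
Net sludge production P_X = 0.2112 × 2346 = 495.5 kg VSS/d.
R_O = Q·ΔS − 1.42 P_X = 2346 − 703.6 = 1642 kg O₂/d.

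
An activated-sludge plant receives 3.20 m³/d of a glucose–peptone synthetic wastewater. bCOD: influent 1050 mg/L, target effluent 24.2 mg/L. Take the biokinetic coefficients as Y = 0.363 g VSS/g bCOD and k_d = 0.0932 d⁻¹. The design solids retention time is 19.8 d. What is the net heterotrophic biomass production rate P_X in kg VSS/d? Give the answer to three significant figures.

P_X ≈ 0.419 kg VSS/d

Y_obs = Y / (1 + k_d θ_c) = 0.363 / (1 + 0.0932 × 19.8) = 0.363 / 2.845 = 0.1276.
Q·(S₀ − S) = 3.20 × (1050 − 24.2) × 10⁻³ = 3.283 kg/d removed.
P_X = Y_obs · Q(S₀ − S) = 0.1276 × 3.283 = 0.4188 kg VSS/d.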